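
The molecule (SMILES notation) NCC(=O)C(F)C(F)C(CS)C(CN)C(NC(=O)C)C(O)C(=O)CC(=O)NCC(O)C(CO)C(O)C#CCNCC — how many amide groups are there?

2

–NH2 on an sp³ carbon with no adjacent C=O → amine.
–C(=O)– with carbon on both sides → ketone.
halogen on an sp³ carbon → alkyl halide.
halogen on an sp³ carbon → alkyl halide.
pendant –CH2SH → thiol.
pendant –CH2NH2: N on sp³ C, no adjacent C=O → amine.
pendant –NHC(=O)CH3: N bonded to a carbonyl → amide (not amine).
–OH on an sp³ carbon → alcohol (secondary).
–C(=O)– with carbon on both sides → ketone.
–C(=O)–N– linkage → amide (the N is not an amine).
–OH on an sp³ carbon → alcohol (secondary).
pendant –CH2OH on an sp³ backbone C → alcohol.
–OH on an sp³ carbon → alcohol (secondary).
C≡C triple bond → alkyne.
C–N–C with sp³ carbons and no adjacent C=O → amine (secondary).
Amide appears at: CH(NHCOCH3), CH2CONHCH2 → 2.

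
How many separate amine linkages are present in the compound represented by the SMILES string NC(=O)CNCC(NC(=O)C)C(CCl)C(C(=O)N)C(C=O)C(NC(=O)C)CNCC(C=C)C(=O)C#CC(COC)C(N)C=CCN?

Reading the structure from left to right:
  H2NCO: –C(=O)NH2: carbonyl C bonded to C and to N → amide (the N is not a separate amine).
  CH2NHCH2: C–N–C with sp³ carbons and no adjacent C=O → amine (secondary).
  CH(NHCOCH3): pendant –NHC(=O)CH3: N bonded to a carbonyl → amide (not amine).
  CH(CH2Cl): pendant –CH2X: halogen on sp³ carbon → alkyl halide.
  CH(CONH2): pendant –CONH2: carbonyl C bonded to C and N → amide.
  CH(CHO): pendant –CHO: carbonyl C bonded to C and H → aldehyde.
  CH(NHCOCH3): pendant –NHC(=O)CH3: N bonded to a carbonyl → amide (not amine).
  CH2NHCH2: C–N–C with sp³ carbons and no adjacent C=O → amine (secondary).
  CH(CH=CH2): pendant –CH=CH2: C=C double bond → alkene.
  CO: –C(=O)– with carbon on both sides → ketone.
  C≡C: C≡C triple bond → alkyne.
  CH(CH2OCH3): pendant –CH2OCH3: C–O–C linkage → ether.
  CH(NH2): –NH2 on an sp³ carbon with no adjacent C=O → amine.
  CH=CH: C=C double bond → alkene.
  CH2NH2: –NH2 on an sp³ carbon with no adjacent C=O → amine.
Amine appears at: CH2NHCH2, CH2NHCH2, CH(NH2), CH2NH2 → 4.

4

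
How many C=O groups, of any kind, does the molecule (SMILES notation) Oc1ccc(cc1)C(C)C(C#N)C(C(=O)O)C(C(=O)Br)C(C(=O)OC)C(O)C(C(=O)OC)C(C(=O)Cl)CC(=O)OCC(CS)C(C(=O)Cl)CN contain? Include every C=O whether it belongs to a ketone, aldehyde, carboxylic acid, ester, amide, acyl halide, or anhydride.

CH(COOH): carboxylic acid, 1 C=O (running total 1).
CH(COBr): acyl halide, 1 C=O (running total 2).
CH(COOCH3): ester, 1 C=O (running total 3).
CH(COOCH3): ester, 1 C=O (running total 4).
CH(COCl): acyl halide, 1 C=O (running total 5).
CH2COOCH2: ester, 1 C=O (running total 6).
CH(COCl): acyl halide, 1 C=O (running total 7).

7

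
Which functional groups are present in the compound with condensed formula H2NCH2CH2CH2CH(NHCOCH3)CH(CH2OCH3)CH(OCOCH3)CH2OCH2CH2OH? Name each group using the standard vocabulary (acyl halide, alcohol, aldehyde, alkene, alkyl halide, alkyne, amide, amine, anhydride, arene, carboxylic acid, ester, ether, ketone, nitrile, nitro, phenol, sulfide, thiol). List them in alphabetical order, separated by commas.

Taking each segment in turn:
  H2NCH2: –NH2 on an sp³ carbon with no adjacent C=O → amine.
  CH(NHCOCH3): pendant –NHC(=O)CH3: N bonded to a carbonyl → amide (not amine).
  CH(CH2OCH3): pendant –CH2OCH3: C–O–C linkage → ether.
  CH(OCOCH3): pendant –OC(=O)CH3: an acyloxy group → ester.
  CH2OCH2: C–O–C with sp³ carbons on both sides and no adjacent C=O → ether.
  CH2OH: –OH on an sp³ carbon → alcohol.

alcohol, amide, amine, ester, ether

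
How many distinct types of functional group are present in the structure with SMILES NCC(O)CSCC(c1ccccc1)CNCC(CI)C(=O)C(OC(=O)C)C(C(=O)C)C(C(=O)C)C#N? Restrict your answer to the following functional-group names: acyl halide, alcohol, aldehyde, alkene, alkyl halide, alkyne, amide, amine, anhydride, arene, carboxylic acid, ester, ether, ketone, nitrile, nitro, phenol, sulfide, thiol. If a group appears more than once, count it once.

8

–NH2 on an sp³ carbon with no adjacent C=O → amine.
–OH on an sp³ carbon → alcohol (secondary).
C–S–C linkage → sulfide (thioether).
pendant –C6H5: benzene ring → arene.
C–N–C with sp³ carbons and no adjacent C=O → amine (secondary).
pendant –CH2X: halogen on sp³ carbon → alkyl halide.
–C(=O)– with carbon on both sides → ketone.
pendant –OC(=O)CH3: an acyloxy group → ester.
pendant –COCH3: carbonyl C bonded to two carbons → ketone.
pendant –COCH3: carbonyl C bonded to two carbons → ketone.
–C≡N: carbon triple-bonded to nitrogen → nitrile.
Distinct types present: alcohol, alkyl halide, amine, arene, ester, ketone, nitrile, sulfide.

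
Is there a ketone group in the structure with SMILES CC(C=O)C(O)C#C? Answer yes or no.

no

pendant –CHO: carbonyl C bonded to C and H → aldehyde.
–OH on an sp³ carbon → alcohol (secondary).
C≡C triple bond → alkyne.
In CH(CHO), the carbonyl carbon carries an H, so it is an aldehyde, not a ketone.
The groups actually present are: alcohol, aldehyde, alkyne.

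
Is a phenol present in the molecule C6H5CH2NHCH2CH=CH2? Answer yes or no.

no

Reading the structure from left to right:
  C6H5: C6H5– phenyl ring → arene.
  CH2NHCH2: C–N–C with sp³ carbons and no adjacent C=O → amine (secondary).
  CH=CH2: C=C double bond → alkene.
The groups actually present are: alkene, amine, arene.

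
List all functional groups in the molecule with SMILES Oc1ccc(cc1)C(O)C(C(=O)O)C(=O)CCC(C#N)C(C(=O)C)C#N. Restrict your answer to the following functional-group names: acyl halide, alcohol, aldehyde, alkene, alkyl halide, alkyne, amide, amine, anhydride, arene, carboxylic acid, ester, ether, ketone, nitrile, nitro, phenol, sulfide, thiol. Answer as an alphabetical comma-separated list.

alcohol, arene, carboxylic acid, ketone, nitrile, phenol

Taking each segment in turn:
  HOC6H4: –OH attached directly to an aromatic ring → phenol (not alcohol); the ring itself is an arene.
  CH(OH): –OH on an sp³ carbon → alcohol (secondary).
  CH(COOH): pendant –COOH: carbonyl C bonded to C and –OH → carboxylic acid.
  CO: –C(=O)– with carbon on both sides → ketone.
  CH(CN): pendant –C≡N: nitrile.
  CH(COCH3): pendant –COCH3: carbonyl C bonded to two carbons → ketone.
  CN: –C≡N: carbon triple-bonded to nitrogen → nitrile.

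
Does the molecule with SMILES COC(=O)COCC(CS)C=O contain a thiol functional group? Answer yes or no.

yes

CH3O–C(=O)–: carbonyl C bonded to C and to –OCH3 → ester (not ketone + ether).
C–O–C with sp³ carbons on both sides and no adjacent C=O → ether.
pendant –CH2SH → thiol.
terminal –CHO: carbonyl C bonded to H and C → aldehyde.
The CH(CH2SH) segment supplies the thiol: pendant –CH2SH → thiol.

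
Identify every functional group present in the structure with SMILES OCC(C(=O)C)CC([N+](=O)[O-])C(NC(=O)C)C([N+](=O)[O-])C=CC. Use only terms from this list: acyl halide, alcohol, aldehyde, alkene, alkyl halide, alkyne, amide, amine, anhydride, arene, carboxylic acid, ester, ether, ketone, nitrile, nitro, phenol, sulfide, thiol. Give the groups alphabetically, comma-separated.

alcohol, alkene, amide, ketone, nitro

HO– on an sp³ carbon → alcohol.
pendant –COCH3: carbonyl C bonded to two carbons → ketone.
–NO2 on an sp³ carbon → nitro (the N=O is not a carbonyl).
pendant –NHC(=O)CH3: N bonded to a carbonyl → amide (not amine).
–NO2 on an sp³ carbon → nitro (the N=O is not a carbonyl).
C=C double bond → alkene.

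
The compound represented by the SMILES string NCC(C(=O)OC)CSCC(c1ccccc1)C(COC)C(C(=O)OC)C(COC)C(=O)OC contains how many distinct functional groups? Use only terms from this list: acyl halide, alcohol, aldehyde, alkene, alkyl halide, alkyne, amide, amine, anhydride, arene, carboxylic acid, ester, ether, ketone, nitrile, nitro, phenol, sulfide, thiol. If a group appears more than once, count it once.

5

–NH2 on an sp³ carbon with no adjacent C=O → amine.
pendant –COOCH3: carbonyl C bonded to C and –OCH3 → ester.
C–S–C linkage → sulfide (thioether).
pendant –C6H5: benzene ring → arene.
pendant –CH2OCH3: C–O–C linkage → ether.
pendant –COOCH3: carbonyl C bonded to C and –OCH3 → ester.
pendant –CH2OCH3: C–O–C linkage → ether.
–C(=O)OCH3: carbonyl C bonded to C and to –OCH3 → ester (not ketone + ether).
Distinct types present: amine, arene, ester, ether, sulfide.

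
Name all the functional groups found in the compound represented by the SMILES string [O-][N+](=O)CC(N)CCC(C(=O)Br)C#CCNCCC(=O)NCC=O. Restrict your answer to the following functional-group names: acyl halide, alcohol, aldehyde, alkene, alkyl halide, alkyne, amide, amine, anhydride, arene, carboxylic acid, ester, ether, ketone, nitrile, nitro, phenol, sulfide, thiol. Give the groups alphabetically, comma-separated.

–NO2 on carbon → nitro group.
–NH2 on an sp³ carbon with no adjacent C=O → amine.
pendant –C(=O)X: carbonyl C bonded to C and halogen → acyl halide.
C≡C triple bond → alkyne.
C–N–C with sp³ carbons and no adjacent C=O → amine (secondary).
–C(=O)–N– linkage → amide (the N is not an amine).
terminal –CHO: carbonyl C bonded to H and C → aldehyde.

acyl halide, aldehyde, alkyne, amide, amine, nitro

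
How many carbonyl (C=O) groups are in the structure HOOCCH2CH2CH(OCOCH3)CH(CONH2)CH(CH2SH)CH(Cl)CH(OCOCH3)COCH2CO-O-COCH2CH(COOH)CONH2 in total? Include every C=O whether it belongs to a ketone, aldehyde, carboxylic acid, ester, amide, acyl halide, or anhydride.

9

HOOC: carboxylic acid, 1 C=O (running total 1).
CH(OCOCH3): ester, 1 C=O (running total 2).
CH(CONH2): amide, 1 C=O (running total 3).
CH(OCOCH3): ester, 1 C=O (running total 4).
CO: ketone, 1 C=O (running total 5).
CH2CO-O-COCH2: anhydride, 2 C=O (running total 7).
CH(COOH): carboxylic acid, 1 C=O (running total 8).
CONH2: amide, 1 C=O (running total 9).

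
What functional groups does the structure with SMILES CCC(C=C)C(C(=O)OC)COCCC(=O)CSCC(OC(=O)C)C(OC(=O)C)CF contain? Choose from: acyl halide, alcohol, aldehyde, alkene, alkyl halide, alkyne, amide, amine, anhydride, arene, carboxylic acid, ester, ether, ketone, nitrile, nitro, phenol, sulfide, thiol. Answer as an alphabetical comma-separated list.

Reading the structure from left to right:
  CH(CH=CH2): pendant –CH=CH2: C=C double bond → alkene.
  CH(COOCH3): pendant –COOCH3: carbonyl C bonded to C and –OCH3 → ester.
  CH2OCH2: C–O–C with sp³ carbons on both sides and no adjacent C=O → ether.
  CO: –C(=O)– with carbon on both sides → ketone.
  CH2SCH2: C–S–C linkage → sulfide (thioether).
  CH(OCOCH3): pendant –OC(=O)CH3: an acyloxy group → ester.
  CH(OCOCH3): pendant –OC(=O)CH3: an acyloxy group → ester.
  CH2F: halogen on an sp³ carbon → alkyl halide.

alkene, alkyl halide, ester, ether, ketone, sulfide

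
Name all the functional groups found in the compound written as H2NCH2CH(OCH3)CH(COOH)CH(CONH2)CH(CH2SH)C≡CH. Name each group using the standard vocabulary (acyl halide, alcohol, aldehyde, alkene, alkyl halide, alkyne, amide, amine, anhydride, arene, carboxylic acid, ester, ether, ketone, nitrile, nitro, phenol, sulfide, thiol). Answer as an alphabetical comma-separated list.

alkyne, amide, amine, carboxylic acid, ether, thiol

Working along the chain:
  H2NCH2: –NH2 on an sp³ carbon with no adjacent C=O → amine.
  CH(OCH3): pendant –OCH3: C–O–C with sp³ C, no adjacent C=O → ether.
  CH(COOH): pendant –COOH: carbonyl C bonded to C and –OH → carboxylic acid.
  CH(CONH2): pendant –CONH2: carbonyl C bonded to C and N → amide.
  CH(CH2SH): pendant –CH2SH → thiol.
  C≡CH: C≡C triple bond → alkyne.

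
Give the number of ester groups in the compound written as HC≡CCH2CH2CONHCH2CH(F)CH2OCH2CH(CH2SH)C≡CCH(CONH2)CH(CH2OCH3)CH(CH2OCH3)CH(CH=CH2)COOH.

0

C≡C triple bond → alkyne.
–C(=O)–N– linkage → amide (the N is not an amine).
halogen on an sp³ carbon → alkyl halide.
C–O–C with sp³ carbons on both sides and no adjacent C=O → ether.
pendant –CH2SH → thiol.
C≡C triple bond → alkyne.
pendant –CONH2: carbonyl C bonded to C and N → amide.
pendant –CH2OCH3: C–O–C linkage → ether.
pendant –CH2OCH3: C–O–C linkage → ether.
pendant –CH=CH2: C=C double bond → alkene.
–COOH: carbonyl C bonded to –OH and C → carboxylic acid (the –OH is not a separate alcohol).
No segment is a ester: CH2OCH2 is ether, not ester; CH(CH2OCH3) is ether, not ester; CH(CH2OCH3) is ether, not ester. → 0.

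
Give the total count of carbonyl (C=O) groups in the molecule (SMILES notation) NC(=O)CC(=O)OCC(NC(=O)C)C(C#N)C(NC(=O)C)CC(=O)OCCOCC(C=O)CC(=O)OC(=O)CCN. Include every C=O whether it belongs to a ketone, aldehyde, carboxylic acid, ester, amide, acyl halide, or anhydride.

8

H2NCO: amide, 1 C=O (running total 1).
CH2COOCH2: ester, 1 C=O (running total 2).
CH(NHCOCH3): amide, 1 C=O (running total 3).
CH(NHCOCH3): amide, 1 C=O (running total 4).
CH2COOCH2: ester, 1 C=O (running total 5).
CH(CHO): aldehyde, 1 C=O (running total 6).
CH2CO-O-COCH2: anhydride, 2 C=O (running total 8).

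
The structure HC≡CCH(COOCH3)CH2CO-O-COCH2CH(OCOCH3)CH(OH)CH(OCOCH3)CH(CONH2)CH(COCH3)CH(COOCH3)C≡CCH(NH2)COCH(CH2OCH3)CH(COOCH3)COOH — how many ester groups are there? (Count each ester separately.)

5

Working along the chain:
  HC≡C: C≡C triple bond → alkyne.
  CH(COOCH3): pendant –COOCH3: carbonyl C bonded to C and –OCH3 → ester.
  CH2CO-O-COCH2: two acyl groups sharing one oxygen, –C(=O)–O–C(=O)– → anhydride.
  CH(OCOCH3): pendant –OC(=O)CH3: an acyloxy group → ester.
  CH(OH): –OH on an sp³ carbon → alcohol (secondary).
  CH(OCOCH3): pendant –OC(=O)CH3: an acyloxy group → ester.
  CH(CONH2): pendant –CONH2: carbonyl C bonded to C and N → amide.
  CH(COCH3): pendant –COCH3: carbonyl C bonded to two carbons → ketone.
  CH(COOCH3): pendant –COOCH3: carbonyl C bonded to C and –OCH3 → ester.
  C≡C: C≡C triple bond → alkyne.
  CH(NH2): –NH2 on an sp³ carbon with no adjacent C=O → amine.
  CO: –C(=O)– with carbon on both sides → ketone.
  CH(CH2OCH3): pendant –CH2OCH3: C–O–C linkage → ether.
  CH(COOCH3): pendant –COOCH3: carbonyl C bonded to C and –OCH3 → ester.
  COOH: –COOH: carbonyl C bonded to –OH and C → carboxylic acid (the –OH is not a separate alcohol).
Ester appears at: CH(COOCH3), CH(OCOCH3), CH(OCOCH3), CH(COOCH3), CH(COOCH3) → 5.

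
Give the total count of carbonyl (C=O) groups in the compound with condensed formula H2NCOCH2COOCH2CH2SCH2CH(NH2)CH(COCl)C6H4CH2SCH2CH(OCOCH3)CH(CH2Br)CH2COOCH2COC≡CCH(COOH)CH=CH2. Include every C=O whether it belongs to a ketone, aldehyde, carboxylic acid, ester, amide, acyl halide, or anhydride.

H2NCO: amide, 1 C=O (running total 1).
CH2COOCH2: ester, 1 C=O (running total 2).
CH(COCl): acyl halide, 1 C=O (running total 3).
CH(OCOCH3): ester, 1 C=O (running total 4).
CH2COOCH2: ester, 1 C=O (running total 5).
CO: ketone, 1 C=O (running total 6).
CH(COOH): carboxylic acid, 1 C=O (running total 7).

7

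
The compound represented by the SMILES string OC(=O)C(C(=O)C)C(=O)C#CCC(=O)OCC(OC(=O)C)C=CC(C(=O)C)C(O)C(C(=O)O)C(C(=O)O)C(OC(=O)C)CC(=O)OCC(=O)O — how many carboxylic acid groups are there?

–COOH: carbonyl C bonded to –OH and C → carboxylic acid (the –OH is not a separate alcohol).
pendant –COCH3: carbonyl C bonded to two carbons → ketone.
–C(=O)– with carbon on both sides → ketone.
C≡C triple bond → alkyne.
–C(=O)–O–C with C on the carbonyl side → ester.
pendant –OC(=O)CH3: an acyloxy group → ester.
C=C double bond → alkene.
pendant –COCH3: carbonyl C bonded to two carbons → ketone.
–OH on an sp³ carbon → alcohol (secondary).
pendant –COOH: carbonyl C bonded to C and –OH → carboxylic acid.
pendant –COOH: carbonyl C bonded to C and –OH → carboxylic acid.
pendant –OC(=O)CH3: an acyloxy group → ester.
–C(=O)–O–C with C on the carbonyl side → ester.
–COOH: carbonyl C bonded to –OH and C → carboxylic acid (the –OH is not a separate alcohol).
Carboxylic acid appears at: HOOC, CH(COOH), CH(COOH), COOH → 4.

4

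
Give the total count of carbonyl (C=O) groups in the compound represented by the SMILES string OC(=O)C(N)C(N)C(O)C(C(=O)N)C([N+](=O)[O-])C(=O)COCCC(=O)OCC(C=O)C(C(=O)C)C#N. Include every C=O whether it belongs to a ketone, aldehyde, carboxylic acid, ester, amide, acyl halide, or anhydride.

HOOC: carboxylic acid, 1 C=O (running total 1).
CH(CONH2): amide, 1 C=O (running total 2).
CO: ketone, 1 C=O (running total 3).
CH2COOCH2: ester, 1 C=O (running total 4).
CH(CHO): aldehyde, 1 C=O (running total 5).
CH(COCH3): ketone, 1 C=O (running total 6).

6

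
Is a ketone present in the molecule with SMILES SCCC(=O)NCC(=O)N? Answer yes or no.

no

–SH on an sp³ carbon → thiol.
–C(=O)–N– linkage → amide (the N is not an amine).
–C(=O)NH2: carbonyl C bonded to C and to N → amide (the N is not a separate amine).
In each of CH2CONHCH2 and CONH2, the C=O is bonded to nitrogen, which defines an amide, not a ketone.
The groups actually present are: amide, thiol.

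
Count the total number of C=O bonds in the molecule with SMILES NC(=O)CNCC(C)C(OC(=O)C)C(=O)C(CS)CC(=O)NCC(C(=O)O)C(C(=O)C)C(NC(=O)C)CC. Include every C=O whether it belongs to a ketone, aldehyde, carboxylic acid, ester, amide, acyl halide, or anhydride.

7

H2NCO: amide, 1 C=O (running total 1).
CH(OCOCH3): ester, 1 C=O (running total 2).
CO: ketone, 1 C=O (running total 3).
CH2CONHCH2: amide, 1 C=O (running total 4).
CH(COOH): carboxylic acid, 1 C=O (running total 5).
CH(COCH3): ketone, 1 C=O (running total 6).
CH(NHCOCH3): amide, 1 C=O (running total 7).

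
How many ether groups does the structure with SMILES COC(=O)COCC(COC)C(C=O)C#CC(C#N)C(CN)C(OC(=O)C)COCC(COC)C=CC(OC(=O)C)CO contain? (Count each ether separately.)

4

Taking each segment in turn:
  CH3OOC: CH3O–C(=O)–: carbonyl C bonded to C and to –OCH3 → ester (not ketone + ether).
  CH2OCH2: C–O–C with sp³ carbons on both sides and no adjacent C=O → ether.
  CH(CH2OCH3): pendant –CH2OCH3: C–O–C linkage → ether.
  CH(CHO): pendant –CHO: carbonyl C bonded to C and H → aldehyde.
  C≡C: C≡C triple bond → alkyne.
  CH(CN): pendant –C≡N: nitrile.
  CH(CH2NH2): pendant –CH2NH2: N on sp³ C, no adjacent C=O → amine.
  CH(OCOCH3): pendant –OC(=O)CH3: an acyloxy group → ester.
  CH2OCH2: C–O–C with sp³ carbons on both sides and no adjacent C=O → ether.
  CH(CH2OCH3): pendant –CH2OCH3: C–O–C linkage → ether.
  CH=CH: C=C double bond → alkene.
  CH(OCOCH3): pendant –OC(=O)CH3: an acyloxy group → ester.
  CH2OH: –OH on an sp³ carbon → alcohol.
Ether appears at: CH2OCH2, CH(CH2OCH3), CH2OCH2, CH(CH2OCH3) → 4.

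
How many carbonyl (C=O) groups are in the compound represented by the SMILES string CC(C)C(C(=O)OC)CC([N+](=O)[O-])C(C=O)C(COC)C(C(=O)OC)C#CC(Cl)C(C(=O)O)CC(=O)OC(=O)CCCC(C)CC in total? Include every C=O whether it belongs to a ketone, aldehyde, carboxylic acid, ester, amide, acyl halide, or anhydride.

CH(COOCH3): ester, 1 C=O (running total 1).
CH(CHO): aldehyde, 1 C=O (running total 2).
CH(COOCH3): ester, 1 C=O (running total 3).
CH(COOH): carboxylic acid, 1 C=O (running total 4).
CH2CO-O-COCH2: anhydride, 2 C=O (running total 6).

6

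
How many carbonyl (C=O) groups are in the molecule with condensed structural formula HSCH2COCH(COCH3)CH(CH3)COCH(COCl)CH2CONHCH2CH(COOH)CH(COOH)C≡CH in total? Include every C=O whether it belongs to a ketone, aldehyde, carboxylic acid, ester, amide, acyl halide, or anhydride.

7

CO: ketone, 1 C=O (running total 1).
CH(COCH3): ketone, 1 C=O (running total 2).
CO: ketone, 1 C=O (running total 3).
CH(COCl): acyl halide, 1 C=O (running total 4).
CH2CONHCH2: amide, 1 C=O (running total 5).
CH(COOH): carboxylic acid, 1 C=O (running total 6).
CH(COOH): carboxylic acid, 1 C=O (running total 7).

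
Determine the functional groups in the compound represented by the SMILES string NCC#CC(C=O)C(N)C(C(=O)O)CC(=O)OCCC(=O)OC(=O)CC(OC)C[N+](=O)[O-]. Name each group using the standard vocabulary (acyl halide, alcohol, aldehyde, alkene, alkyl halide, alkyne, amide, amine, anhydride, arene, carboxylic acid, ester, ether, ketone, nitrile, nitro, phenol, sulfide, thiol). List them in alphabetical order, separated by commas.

aldehyde, alkyne, amine, anhydride, carboxylic acid, ester, ether, nitro

Working along the chain:
  H2NCH2: –NH2 on an sp³ carbon with no adjacent C=O → amine.
  C≡C: C≡C triple bond → alkyne.
  CH(CHO): pendant –CHO: carbonyl C bonded to C and H → aldehyde.
  CH(NH2): –NH2 on an sp³ carbon with no adjacent C=O → amine.
  CH(COOH): pendant –COOH: carbonyl C bonded to C and –OH → carboxylic acid.
  CH2COOCH2: –C(=O)–O–C with C on the carbonyl side → ester.
  CH2CO-O-COCH2: two acyl groups sharing one oxygen, –C(=O)–O–C(=O)– → anhydride.
  CH(OCH3): pendant –OCH3: C–O–C with sp³ C, no adjacent C=O → ether.
  CH2NO2: –NO2 on carbon → nitro group.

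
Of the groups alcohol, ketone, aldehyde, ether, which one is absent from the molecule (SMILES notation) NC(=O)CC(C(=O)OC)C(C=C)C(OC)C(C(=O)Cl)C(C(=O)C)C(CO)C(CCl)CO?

aldehyde

ether: present (CH(OCH3) — pendant –OCH3: C–O–C with sp³ C, no adjacent C=O → ether).
alcohol: present (CH(CH2OH) — pendant –CH2OH on an sp³ backbone C → alcohol).
ketone: present (CH(COCH3) — pendant –COCH3: carbonyl C bonded to two carbons → ketone).
aldehyde: absent. In CH(COCH3), the carbonyl carbon is bonded to two carbons, so it is a ketone, not an aldehyde.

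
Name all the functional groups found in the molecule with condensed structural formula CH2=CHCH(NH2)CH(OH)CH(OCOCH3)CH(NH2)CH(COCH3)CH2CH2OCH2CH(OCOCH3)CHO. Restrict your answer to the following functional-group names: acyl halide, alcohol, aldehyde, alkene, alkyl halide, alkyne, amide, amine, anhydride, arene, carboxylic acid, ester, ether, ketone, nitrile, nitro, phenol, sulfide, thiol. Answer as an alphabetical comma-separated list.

alcohol, aldehyde, alkene, amine, ester, ether, ketone

C=C double bond → alkene.
–NH2 on an sp³ carbon with no adjacent C=O → amine.
–OH on an sp³ carbon → alcohol (secondary).
pendant –OC(=O)CH3: an acyloxy group → ester.
–NH2 on an sp³ carbon with no adjacent C=O → amine.
pendant –COCH3: carbonyl C bonded to two carbons → ketone.
C–O–C with sp³ carbons on both sides and no adjacent C=O → ether.
pendant –OC(=O)CH3: an acyloxy group → ester.
terminal –CHO: carbonyl C bonded to H and C → aldehyde.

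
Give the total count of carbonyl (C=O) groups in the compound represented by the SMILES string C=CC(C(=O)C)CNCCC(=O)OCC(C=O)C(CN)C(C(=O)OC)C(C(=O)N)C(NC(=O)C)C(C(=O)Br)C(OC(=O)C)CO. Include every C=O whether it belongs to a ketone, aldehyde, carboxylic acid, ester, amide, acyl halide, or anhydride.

8

CH(COCH3): ketone, 1 C=O (running total 1).
CH2COOCH2: ester, 1 C=O (running total 2).
CH(CHO): aldehyde, 1 C=O (running total 3).
CH(COOCH3): ester, 1 C=O (running total 4).
CH(CONH2): amide, 1 C=O (running total 5).
CH(NHCOCH3): amide, 1 C=O (running total 6).
CH(COBr): acyl halide, 1 C=O (running total 7).
CH(OCOCH3): ester, 1 C=O (running total 8).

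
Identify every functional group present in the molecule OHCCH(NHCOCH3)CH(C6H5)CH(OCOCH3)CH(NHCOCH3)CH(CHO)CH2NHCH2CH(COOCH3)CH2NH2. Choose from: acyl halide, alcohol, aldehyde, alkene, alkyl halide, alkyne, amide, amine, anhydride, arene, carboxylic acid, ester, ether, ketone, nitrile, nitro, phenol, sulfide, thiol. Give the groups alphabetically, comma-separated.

aldehyde, amide, amine, arene, ester

terminal –CHO: carbonyl C bonded to H and C → aldehyde.
pendant –NHC(=O)CH3: N bonded to a carbonyl → amide (not amine).
pendant –C6H5: benzene ring → arene.
pendant –OC(=O)CH3: an acyloxy group → ester.
pendant –NHC(=O)CH3: N bonded to a carbonyl → amide (not amine).
pendant –CHO: carbonyl C bonded to C and H → aldehyde.
C–N–C with sp³ carbons and no adjacent C=O → amine (secondary).
pendant –COOCH3: carbonyl C bonded to C and –OCH3 → ester.
–NH2 on an sp³ carbon with no adjacent C=O → amine.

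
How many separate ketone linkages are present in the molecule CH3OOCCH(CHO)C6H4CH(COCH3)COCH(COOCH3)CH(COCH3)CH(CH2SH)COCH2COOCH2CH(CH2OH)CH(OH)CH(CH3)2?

4

Working along the chain:
  CH3OOC: CH3O–C(=O)–: carbonyl C bonded to C and to –OCH3 → ester (not ketone + ether).
  CH(CHO): pendant –CHO: carbonyl C bonded to C and H → aldehyde.
  C6H4: para-disubstituted benzene ring → arene.
  CH(COCH3): pendant –COCH3: carbonyl C bonded to two carbons → ketone.
  CO: –C(=O)– with carbon on both sides → ketone.
  CH(COOCH3): pendant –COOCH3: carbonyl C bonded to C and –OCH3 → ester.
  CH(COCH3): pendant –COCH3: carbonyl C bonded to two carbons → ketone.
  CH(CH2SH): pendant –CH2SH → thiol.
  CO: –C(=O)– with carbon on both sides → ketone.
  CH2COOCH2: –C(=O)–O–C with C on the carbonyl side → ester.
  CH(CH2OH): pendant –CH2OH on an sp³ backbone C → alcohol.
  CH(OH): –OH on an sp³ carbon → alcohol (secondary).
Ketone appears at: CH(COCH3), CO, CH(COCH3), CO → 4.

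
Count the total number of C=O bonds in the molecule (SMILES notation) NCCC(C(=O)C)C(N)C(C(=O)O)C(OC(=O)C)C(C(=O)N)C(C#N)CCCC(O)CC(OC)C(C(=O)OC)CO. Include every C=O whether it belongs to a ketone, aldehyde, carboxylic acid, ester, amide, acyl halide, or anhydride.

CH(COCH3): ketone, 1 C=O (running total 1).
CH(COOH): carboxylic acid, 1 C=O (running total 2).
CH(OCOCH3): ester, 1 C=O (running total 3).
CH(CONH2): amide, 1 C=O (running total 4).
CH(COOCH3): ester, 1 C=O (running total 5).

5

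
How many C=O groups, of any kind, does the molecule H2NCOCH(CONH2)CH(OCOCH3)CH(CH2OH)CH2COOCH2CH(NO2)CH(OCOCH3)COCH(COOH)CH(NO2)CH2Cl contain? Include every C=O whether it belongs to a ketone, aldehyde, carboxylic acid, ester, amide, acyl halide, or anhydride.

H2NCO: amide, 1 C=O (running total 1).
CH(CONH2): amide, 1 C=O (running total 2).
CH(OCOCH3): ester, 1 C=O (running total 3).
CH2COOCH2: ester, 1 C=O (running total 4).
CH(OCOCH3): ester, 1 C=O (running total 5).
CO: ketone, 1 C=O (running total 6).
CH(COOH): carboxylic acid, 1 C=O (running total 7).

7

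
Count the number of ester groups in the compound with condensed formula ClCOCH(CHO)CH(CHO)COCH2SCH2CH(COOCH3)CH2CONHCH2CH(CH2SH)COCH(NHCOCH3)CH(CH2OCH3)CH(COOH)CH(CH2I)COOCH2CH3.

2

–C(=O)Cl: carbonyl C bonded to C and to a halogen → acyl halide (not alkyl halide).
pendant –CHO: carbonyl C bonded to C and H → aldehyde.
pendant –CHO: carbonyl C bonded to C and H → aldehyde.
–C(=O)– with carbon on both sides → ketone.
C–S–C linkage → sulfide (thioether).
pendant –COOCH3: carbonyl C bonded to C and –OCH3 → ester.
–C(=O)–N– linkage → amide (the N is not an amine).
pendant –CH2SH → thiol.
–C(=O)– with carbon on both sides → ketone.
pendant –NHC(=O)CH3: N bonded to a carbonyl → amide (not amine).
pendant –CH2OCH3: C–O–C linkage → ether.
pendant –COOH: carbonyl C bonded to C and –OH → carboxylic acid.
pendant –CH2X: halogen on sp³ carbon → alkyl halide.
–C(=O)OCH2CH3: carbonyl C bonded to C and to –OEt → ester.
Ester appears at: CH(COOCH3), COOCH2CH3 → 2.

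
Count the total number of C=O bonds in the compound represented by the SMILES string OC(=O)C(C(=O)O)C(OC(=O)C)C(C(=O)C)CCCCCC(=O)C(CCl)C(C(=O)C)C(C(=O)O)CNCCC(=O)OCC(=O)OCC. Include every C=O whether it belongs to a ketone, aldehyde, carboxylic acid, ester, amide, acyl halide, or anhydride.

HOOC: carboxylic acid, 1 C=O (running total 1).
CH(COOH): carboxylic acid, 1 C=O (running total 2).
CH(OCOCH3): ester, 1 C=O (running total 3).
CH(COCH3): ketone, 1 C=O (running total 4).
CO: ketone, 1 C=O (running total 5).
CH(COCH3): ketone, 1 C=O (running total 6).
CH(COOH): carboxylic acid, 1 C=O (running total 7).
CH2COOCH2: ester, 1 C=O (running total 8).
COOCH2CH3: ester, 1 C=O (running total 9).

9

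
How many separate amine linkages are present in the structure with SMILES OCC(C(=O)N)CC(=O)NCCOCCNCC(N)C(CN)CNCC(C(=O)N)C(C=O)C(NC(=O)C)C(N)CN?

Taking each segment in turn:
  HOCH2: HO– on an sp³ carbon → alcohol.
  CH(CONH2): pendant –CONH2: carbonyl C bonded to C and N → amide.
  CH2CONHCH2: –C(=O)–N– linkage → amide (the N is not an amine).
  CH2OCH2: C–O–C with sp³ carbons on both sides and no adjacent C=O → ether.
  CH2NHCH2: C–N–C with sp³ carbons and no adjacent C=O → amine (secondary).
  CH(NH2): –NH2 on an sp³ carbon with no adjacent C=O → amine.
  CH(CH2NH2): pendant –CH2NH2: N on sp³ C, no adjacent C=O → amine.
  CH2NHCH2: C–N–C with sp³ carbons and no adjacent C=O → amine (secondary).
  CH(CONH2): pendant –CONH2: carbonyl C bonded to C and N → amide.
  CH(CHO): pendant –CHO: carbonyl C bonded to C and H → aldehyde.
  CH(NHCOCH3): pendant –NHC(=O)CH3: N bonded to a carbonyl → amide (not amine).
  CH(NH2): –NH2 on an sp³ carbon with no adjacent C=O → amine.
  CH2NH2: –NH2 on an sp³ carbon with no adjacent C=O → amine.
Amine appears at: CH2NHCH2, CH(NH2), CH(CH2NH2), CH2NHCH2, CH(NH2), CH2NH2 → 6.

6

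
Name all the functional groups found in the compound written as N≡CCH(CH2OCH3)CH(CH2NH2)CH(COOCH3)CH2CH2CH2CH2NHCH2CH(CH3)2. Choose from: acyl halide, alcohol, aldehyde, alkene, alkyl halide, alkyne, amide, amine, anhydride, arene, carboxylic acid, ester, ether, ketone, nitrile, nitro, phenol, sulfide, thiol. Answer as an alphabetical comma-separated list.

amine, ester, ether, nitrile

N≡C–: carbon triple-bonded to nitrogen → nitrile.
pendant –CH2OCH3: C–O–C linkage → ether.
pendant –CH2NH2: N on sp³ C, no adjacent C=O → amine.
pendant –COOCH3: carbonyl C bonded to C and –OCH3 → ester.
C–N–C with sp³ carbons and no adjacent C=O → amine (secondary).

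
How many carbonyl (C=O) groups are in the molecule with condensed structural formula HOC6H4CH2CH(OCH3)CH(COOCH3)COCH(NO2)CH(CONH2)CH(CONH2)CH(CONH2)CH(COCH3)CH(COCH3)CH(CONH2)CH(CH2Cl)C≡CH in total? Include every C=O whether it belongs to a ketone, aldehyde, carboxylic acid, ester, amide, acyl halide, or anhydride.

8

CH(COOCH3): ester, 1 C=O (running total 1).
CO: ketone, 1 C=O (running total 2).
CH(CONH2): amide, 1 C=O (running total 3).
CH(CONH2): amide, 1 C=O (running total 4).
CH(CONH2): amide, 1 C=O (running total 5).
CH(COCH3): ketone, 1 C=O (running total 6).
CH(COCH3): ketone, 1 C=O (running total 7).
CH(CONH2): amide, 1 C=O (running total 8).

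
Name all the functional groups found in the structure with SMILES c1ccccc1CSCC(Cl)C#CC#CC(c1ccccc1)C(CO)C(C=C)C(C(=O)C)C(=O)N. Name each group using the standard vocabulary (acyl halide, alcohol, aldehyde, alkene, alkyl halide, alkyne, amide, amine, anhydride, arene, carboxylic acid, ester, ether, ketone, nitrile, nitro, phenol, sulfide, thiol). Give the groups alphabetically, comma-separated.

C6H5– phenyl ring → arene.
C–S–C linkage → sulfide (thioether).
halogen on an sp³ carbon → alkyl halide.
C≡C triple bond → alkyne.
C≡C triple bond → alkyne.
pendant –C6H5: benzene ring → arene.
pendant –CH2OH on an sp³ backbone C → alcohol.
pendant –CH=CH2: C=C double bond → alkene.
pendant –COCH3: carbonyl C bonded to two carbons → ketone.
–C(=O)NH2: carbonyl C bonded to C and to N → amide (the N is not a separate amine).

alcohol, alkene, alkyl halide, alkyne, amide, arene, ketone, sulfide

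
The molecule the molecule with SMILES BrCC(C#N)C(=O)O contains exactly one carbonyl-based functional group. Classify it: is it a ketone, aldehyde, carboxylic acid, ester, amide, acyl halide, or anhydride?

The carbonyl is in the COOH segment: –COOH: carbonyl C bonded to –OH and C → carboxylic acid (the –OH is not a separate alcohol).

carboxylic acid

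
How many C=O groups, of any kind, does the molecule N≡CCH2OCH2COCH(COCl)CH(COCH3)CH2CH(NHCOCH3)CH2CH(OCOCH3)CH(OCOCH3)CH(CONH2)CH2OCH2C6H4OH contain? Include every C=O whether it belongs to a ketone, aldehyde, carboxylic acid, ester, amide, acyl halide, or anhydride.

CO: ketone, 1 C=O (running total 1).
CH(COCl): acyl halide, 1 C=O (running total 2).
CH(COCH3): ketone, 1 C=O (running total 3).
CH(NHCOCH3): amide, 1 C=O (running total 4).
CH(OCOCH3): ester, 1 C=O (running total 5).
CH(OCOCH3): ester, 1 C=O (running total 6).
CH(CONH2): amide, 1 C=O (running total 7).

7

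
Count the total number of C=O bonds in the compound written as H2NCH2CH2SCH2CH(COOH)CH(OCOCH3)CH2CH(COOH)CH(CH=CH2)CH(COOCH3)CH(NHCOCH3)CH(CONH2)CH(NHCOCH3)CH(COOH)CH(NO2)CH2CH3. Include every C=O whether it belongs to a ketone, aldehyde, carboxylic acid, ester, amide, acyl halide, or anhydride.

CH(COOH): carboxylic acid, 1 C=O (running total 1).
CH(OCOCH3): ester, 1 C=O (running total 2).
CH(COOH): carboxylic acid, 1 C=O (running total 3).
CH(COOCH3): ester, 1 C=O (running total 4).
CH(NHCOCH3): amide, 1 C=O (running total 5).
CH(CONH2): amide, 1 C=O (running total 6).
CH(NHCOCH3): amide, 1 C=O (running total 7).
CH(COOH): carboxylic acid, 1 C=O (running total 8).

8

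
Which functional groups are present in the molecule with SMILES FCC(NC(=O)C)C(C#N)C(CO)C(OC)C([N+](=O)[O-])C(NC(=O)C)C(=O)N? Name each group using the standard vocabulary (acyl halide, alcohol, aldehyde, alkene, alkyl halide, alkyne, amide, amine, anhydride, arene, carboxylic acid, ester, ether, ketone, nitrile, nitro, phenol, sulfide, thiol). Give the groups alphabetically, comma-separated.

alcohol, alkyl halide, amide, ether, nitrile, nitro

halogen on an sp³ carbon → alkyl halide.
pendant –NHC(=O)CH3: N bonded to a carbonyl → amide (not amine).
pendant –C≡N: nitrile.
pendant –CH2OH on an sp³ backbone C → alcohol.
pendant –OCH3: C–O–C with sp³ C, no adjacent C=O → ether.
–NO2 on an sp³ carbon → nitro (the N=O is not a carbonyl).
pendant –NHC(=O)CH3: N bonded to a carbonyl → amide (not amine).
–C(=O)NH2: carbonyl C bonded to C and to N → amide (the N is not a separate amine).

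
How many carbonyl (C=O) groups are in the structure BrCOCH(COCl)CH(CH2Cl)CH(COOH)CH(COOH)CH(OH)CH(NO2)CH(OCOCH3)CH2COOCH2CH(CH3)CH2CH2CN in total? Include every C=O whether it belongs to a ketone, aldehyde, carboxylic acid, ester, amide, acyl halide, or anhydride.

6

BrCO: acyl halide, 1 C=O (running total 1).
CH(COCl): acyl halide, 1 C=O (running total 2).
CH(COOH): carboxylic acid, 1 C=O (running total 3).
CH(COOH): carboxylic acid, 1 C=O (running total 4).
CH(OCOCH3): ester, 1 C=O (running total 5).
CH2COOCH2: ester, 1 C=O (running total 6).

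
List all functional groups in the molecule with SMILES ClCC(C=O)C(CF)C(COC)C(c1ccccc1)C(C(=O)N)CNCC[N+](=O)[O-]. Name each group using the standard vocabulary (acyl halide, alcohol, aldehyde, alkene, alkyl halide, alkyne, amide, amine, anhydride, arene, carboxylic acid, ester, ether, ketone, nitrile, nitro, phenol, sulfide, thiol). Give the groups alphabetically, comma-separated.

aldehyde, alkyl halide, amide, amine, arene, ether, nitro

halogen on an sp³ carbon → alkyl halide.
pendant –CHO: carbonyl C bonded to C and H → aldehyde.
pendant –CH2X: halogen on sp³ carbon → alkyl halide.
pendant –CH2OCH3: C–O–C linkage → ether.
pendant –C6H5: benzene ring → arene.
pendant –CONH2: carbonyl C bonded to C and N → amide.
C–N–C with sp³ carbons and no adjacent C=O → amine (secondary).
–NO2 on carbon → nitro group.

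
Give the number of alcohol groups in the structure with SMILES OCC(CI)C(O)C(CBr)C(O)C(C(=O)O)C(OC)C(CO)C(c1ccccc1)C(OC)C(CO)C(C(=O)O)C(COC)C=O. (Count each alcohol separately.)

5

HO– on an sp³ carbon → alcohol.
pendant –CH2X: halogen on sp³ carbon → alkyl halide.
–OH on an sp³ carbon → alcohol (secondary).
pendant –CH2X: halogen on sp³ carbon → alkyl halide.
–OH on an sp³ carbon → alcohol (secondary).
pendant –COOH: carbonyl C bonded to C and –OH → carboxylic acid.
pendant –OCH3: C–O–C with sp³ C, no adjacent C=O → ether.
pendant –CH2OH on an sp³ backbone C → alcohol.
pendant –C6H5: benzene ring → arene.
pendant –OCH3: C–O–C with sp³ C, no adjacent C=O → ether.
pendant –CH2OH on an sp³ backbone C → alcohol.
pendant –COOH: carbonyl C bonded to C and –OH → carboxylic acid.
pendant –CH2OCH3: C–O–C linkage → ether.
terminal –CHO: carbonyl C bonded to H and C → aldehyde.
Alcohol appears at: HOCH2, CH(OH), CH(OH), CH(CH2OH), CH(CH2OH) → 5.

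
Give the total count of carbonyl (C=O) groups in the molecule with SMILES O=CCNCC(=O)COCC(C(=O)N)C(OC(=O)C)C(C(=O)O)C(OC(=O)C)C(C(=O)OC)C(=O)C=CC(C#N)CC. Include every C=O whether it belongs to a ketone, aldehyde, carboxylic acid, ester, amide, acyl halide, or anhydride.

OHC: aldehyde, 1 C=O (running total 1).
CO: ketone, 1 C=O (running total 2).
CH(CONH2): amide, 1 C=O (running total 3).
CH(OCOCH3): ester, 1 C=O (running total 4).
CH(COOH): carboxylic acid, 1 C=O (running total 5).
CH(OCOCH3): ester, 1 C=O (running total 6).
CH(COOCH3): ester, 1 C=O (running total 7).
CO: ketone, 1 C=O (running total 8).

8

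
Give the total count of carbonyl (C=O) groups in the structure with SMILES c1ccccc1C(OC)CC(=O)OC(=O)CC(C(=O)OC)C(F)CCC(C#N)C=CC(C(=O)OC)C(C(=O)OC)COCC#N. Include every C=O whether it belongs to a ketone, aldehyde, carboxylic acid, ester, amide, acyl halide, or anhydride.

CH2CO-O-COCH2: anhydride, 2 C=O (running total 2).
CH(COOCH3): ester, 1 C=O (running total 3).
CH(COOCH3): ester, 1 C=O (running total 4).
CH(COOCH3): ester, 1 C=O (running total 5).

5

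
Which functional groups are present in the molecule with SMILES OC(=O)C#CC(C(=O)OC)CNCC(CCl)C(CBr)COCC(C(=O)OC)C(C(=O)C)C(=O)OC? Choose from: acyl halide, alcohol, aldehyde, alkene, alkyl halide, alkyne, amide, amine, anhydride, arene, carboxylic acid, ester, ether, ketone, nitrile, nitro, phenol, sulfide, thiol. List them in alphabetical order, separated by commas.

alkyl halide, alkyne, amine, carboxylic acid, ester, ether, ketone

–COOH: carbonyl C bonded to –OH and C → carboxylic acid (the –OH is not a separate alcohol).
C≡C triple bond → alkyne.
pendant –COOCH3: carbonyl C bonded to C and –OCH3 → ester.
C–N–C with sp³ carbons and no adjacent C=O → amine (secondary).
pendant –CH2X: halogen on sp³ carbon → alkyl halide.
pendant –CH2X: halogen on sp³ carbon → alkyl halide.
C–O–C with sp³ carbons on both sides and no adjacent C=O → ether.
pendant –COOCH3: carbonyl C bonded to C and –OCH3 → ester.
pendant –COCH3: carbonyl C bonded to two carbons → ketone.
–C(=O)OCH3: carbonyl C bonded to C and to –OCH3 → ester (not ketone + ether).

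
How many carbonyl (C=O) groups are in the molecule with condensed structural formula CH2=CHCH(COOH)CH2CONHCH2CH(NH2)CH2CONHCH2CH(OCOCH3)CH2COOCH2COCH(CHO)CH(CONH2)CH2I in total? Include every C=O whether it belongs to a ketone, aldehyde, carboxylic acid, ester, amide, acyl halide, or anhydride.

8

CH(COOH): carboxylic acid, 1 C=O (running total 1).
CH2CONHCH2: amide, 1 C=O (running total 2).
CH2CONHCH2: amide, 1 C=O (running total 3).
CH(OCOCH3): ester, 1 C=O (running total 4).
CH2COOCH2: ester, 1 C=O (running total 5).
CO: ketone, 1 C=O (running total 6).
CH(CHO): aldehyde, 1 C=O (running total 7).
CH(CONH2): amide, 1 C=O (running total 8).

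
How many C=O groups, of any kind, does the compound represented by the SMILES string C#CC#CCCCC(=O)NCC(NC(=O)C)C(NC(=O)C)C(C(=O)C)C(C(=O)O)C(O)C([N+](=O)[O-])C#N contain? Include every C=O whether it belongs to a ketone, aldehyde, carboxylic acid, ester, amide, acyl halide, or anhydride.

CH2CONHCH2: amide, 1 C=O (running total 1).
CH(NHCOCH3): amide, 1 C=O (running total 2).
CH(NHCOCH3): amide, 1 C=O (running total 3).
CH(COCH3): ketone, 1 C=O (running total 4).
CH(COOH): carboxylic acid, 1 C=O (running total 5).

5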